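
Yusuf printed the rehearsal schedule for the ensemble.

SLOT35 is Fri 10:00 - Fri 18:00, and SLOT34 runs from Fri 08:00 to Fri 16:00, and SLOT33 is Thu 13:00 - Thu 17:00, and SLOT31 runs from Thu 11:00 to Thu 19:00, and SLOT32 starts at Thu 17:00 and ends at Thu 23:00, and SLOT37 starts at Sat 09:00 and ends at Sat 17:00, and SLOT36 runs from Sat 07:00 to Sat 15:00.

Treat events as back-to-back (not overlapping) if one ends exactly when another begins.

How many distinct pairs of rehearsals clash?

4

Sorted by start: SLOT31, SLOT33, SLOT32, SLOT34, SLOT35, SLOT36, SLOT37.
SLOT33 starts before SLOT31 ends → SLOT31 and SLOT33 overlap.
SLOT32 starts before SLOT31 ends → SLOT31 and SLOT32 overlap.
SLOT34 starts after SLOT31 ends, so nothing later overlaps SLOT31 either.
SLOT32 starts exactly when SLOT33 ends (back-to-back, no overlap), so nothing later overlaps SLOT33 either.
SLOT34 starts after SLOT32 ends, so nothing later overlaps SLOT32 either.
SLOT35 starts before SLOT34 ends → SLOT34 and SLOT35 overlap.
SLOT36 starts after SLOT34 ends, so nothing later overlaps SLOT34 either.
SLOT36 starts after SLOT35 ends, so nothing later overlaps SLOT35 either.
SLOT37 starts before SLOT36 ends → SLOT36 and SLOT37 overlap.
Overlapping pairs: SLOT31 & SLOT32, SLOT31 & SLOT33, SLOT34 & SLOT35, SLOT36 & SLOT37 — 4 in total.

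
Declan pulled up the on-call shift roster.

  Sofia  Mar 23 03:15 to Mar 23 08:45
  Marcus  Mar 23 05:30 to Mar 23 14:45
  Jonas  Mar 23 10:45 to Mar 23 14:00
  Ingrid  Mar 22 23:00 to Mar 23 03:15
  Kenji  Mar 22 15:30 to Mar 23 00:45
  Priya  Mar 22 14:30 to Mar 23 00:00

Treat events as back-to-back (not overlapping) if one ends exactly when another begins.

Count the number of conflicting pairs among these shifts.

Sorted by start: Priya, Kenji, Ingrid, Sofia, Marcus, Jonas.
Kenji starts before Priya ends → Priya and Kenji overlap.
Ingrid starts before Priya ends → Priya and Ingrid overlap.
Sofia starts after Priya ends; Priya is clear from here.
Ingrid starts before Kenji ends → Kenji and Ingrid overlap.
Sofia starts after Kenji ends; Kenji is clear from here.
Sofia starts exactly when Ingrid ends (back-to-back, no overlap); Ingrid is clear from here.
Marcus starts before Sofia ends → Sofia and Marcus overlap.
Jonas starts after Sofia ends.
Jonas starts before Marcus ends → Marcus and Jonas overlap.
Overlapping pairs: Ingrid & Kenji, Ingrid & Priya, Jonas & Marcus, Kenji & Priya, Marcus & Sofia — 5 in total.

5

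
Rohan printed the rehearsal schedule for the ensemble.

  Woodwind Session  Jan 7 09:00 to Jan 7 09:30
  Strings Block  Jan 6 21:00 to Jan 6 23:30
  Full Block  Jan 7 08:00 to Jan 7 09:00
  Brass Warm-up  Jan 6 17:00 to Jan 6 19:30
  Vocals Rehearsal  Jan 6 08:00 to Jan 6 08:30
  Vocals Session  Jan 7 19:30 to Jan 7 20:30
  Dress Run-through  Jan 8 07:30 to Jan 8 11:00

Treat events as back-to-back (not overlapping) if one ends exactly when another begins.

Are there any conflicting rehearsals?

No

Two intervals overlap when each starts before the other ends.
Sorted by start: Vocals Rehearsal, Brass Warm-up, Strings Block, Full Block, Woodwind Session, Vocals Session, Dress Run-through.
Brass Warm-up starts after Vocals Rehearsal ends — done with Vocals Rehearsal.
Strings Block starts after Brass Warm-up ends — done with Brass Warm-up.
Full Block starts after Strings Block ends — done with Strings Block.
Woodwind Session starts exactly when Full Block ends (back-to-back, no overlap) — done with Full Block.
Vocals Session starts after Woodwind Session ends — done with Woodwind Session.
Dress Run-through starts after Vocals Session ends.
Every pair is clear; the schedule has no overlaps.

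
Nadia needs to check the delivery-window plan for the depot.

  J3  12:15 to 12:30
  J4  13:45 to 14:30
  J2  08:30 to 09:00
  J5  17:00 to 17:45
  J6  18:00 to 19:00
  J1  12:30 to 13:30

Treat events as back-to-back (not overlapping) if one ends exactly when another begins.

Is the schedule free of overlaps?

Yes

Sorted by start: J2, J3, J1, J4, J5, J6.
J3 starts after J2 ends, so J2 has no further overlaps.
J1 starts exactly when J3 ends (back-to-back, no overlap), so J3 has no further overlaps.
J4 starts after J1 ends, so J1 has no further overlaps.
J5 starts after J4 ends, so J4 has no further overlaps.
J6 starts after J5 ends.
Every pair is clear; the schedule has no overlaps.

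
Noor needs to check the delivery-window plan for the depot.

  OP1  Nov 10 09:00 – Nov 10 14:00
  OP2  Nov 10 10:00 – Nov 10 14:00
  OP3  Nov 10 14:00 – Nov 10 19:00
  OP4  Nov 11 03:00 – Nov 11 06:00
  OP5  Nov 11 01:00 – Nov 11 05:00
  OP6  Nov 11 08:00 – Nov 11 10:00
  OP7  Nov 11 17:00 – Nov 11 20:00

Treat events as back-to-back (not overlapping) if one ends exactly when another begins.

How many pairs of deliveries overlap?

Sorted by start: OP1, OP2, OP3, OP5, OP4, OP6, OP7.
OP2 starts before OP1 ends → OP1 and OP2 overlap.
OP3 starts exactly when OP1 ends (back-to-back, no overlap) — done with OP1.
OP3 starts exactly when OP2 ends (back-to-back, no overlap) — done with OP2.
OP5 starts after OP3 ends — done with OP3.
OP4 starts before OP5 ends → OP5 and OP4 overlap.
OP6 starts after OP5 ends — done with OP5.
OP6 starts after OP4 ends — done with OP4.
OP7 starts after OP6 ends.
Overlapping pairs: OP1 & OP2, OP4 & OP5 — 2 in total.

2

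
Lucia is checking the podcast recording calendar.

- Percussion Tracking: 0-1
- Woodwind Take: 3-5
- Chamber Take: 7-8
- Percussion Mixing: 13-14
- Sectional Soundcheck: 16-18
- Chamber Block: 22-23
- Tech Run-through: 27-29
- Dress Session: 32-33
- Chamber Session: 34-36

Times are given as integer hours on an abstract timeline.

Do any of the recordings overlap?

No

Sorted by start: Percussion Tracking, Woodwind Take, Chamber Take, Percussion Mixing, Sectional Soundcheck, Chamber Block, Tech Run-through, Dress Session, Chamber Session.
Woodwind Take starts after Percussion Tracking ends — done with Percussion Tracking.
Chamber Take starts after Woodwind Take ends — done with Woodwind Take.
Percussion Mixing starts after Chamber Take ends — done with Chamber Take.
Sectional Soundcheck starts after Percussion Mixing ends — done with Percussion Mixing.
Chamber Block starts after Sectional Soundcheck ends — done with Sectional Soundcheck.
Tech Run-through starts after Chamber Block ends — done with Chamber Block.
Dress Session starts after Tech Run-through ends — done with Tech Run-through.
Chamber Session starts after Dress Session ends.
Every pair is clear; the schedule has no overlaps.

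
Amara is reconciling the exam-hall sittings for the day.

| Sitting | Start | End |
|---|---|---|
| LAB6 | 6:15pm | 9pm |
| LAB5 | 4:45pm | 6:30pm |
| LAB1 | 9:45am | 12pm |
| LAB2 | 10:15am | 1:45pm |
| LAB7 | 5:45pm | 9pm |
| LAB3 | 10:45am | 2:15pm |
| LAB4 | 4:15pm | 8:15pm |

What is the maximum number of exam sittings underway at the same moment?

Sweep the timeline, counting +1 at each start and −1 at each end (ends before starts at a tie):
9:45am start LAB1 → 1
10:15am start LAB2 → 2
10:45am start LAB3 → 3
12pm end LAB1 → 2
1:45pm end LAB2 → 1
2:15pm end LAB3 → 0
4:15pm start LAB4 → 1
4:45pm start LAB5 → 2
5:45pm start LAB7 → 3
6:15pm start LAB6 → 4
6:30pm end LAB5 → 3
8:15pm end LAB4 → 2
9pm end LAB6 → 1
9pm end LAB7 → 0
Peak is 4, at 6:15pm (LAB4, LAB5, LAB6, LAB7).

4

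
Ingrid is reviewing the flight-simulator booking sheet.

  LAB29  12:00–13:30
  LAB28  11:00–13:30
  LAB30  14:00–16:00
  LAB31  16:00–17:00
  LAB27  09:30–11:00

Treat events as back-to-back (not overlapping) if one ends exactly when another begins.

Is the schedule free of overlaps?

Sorted by start: LAB27, LAB28, LAB29, LAB30, LAB31.
LAB28 starts exactly when LAB27 ends (back-to-back, no overlap), so nothing later overlaps LAB27 either.
LAB29 starts before LAB28 ends → LAB28 and LAB29 overlap.
That's a conflict, so the schedule is not conflict-free.

No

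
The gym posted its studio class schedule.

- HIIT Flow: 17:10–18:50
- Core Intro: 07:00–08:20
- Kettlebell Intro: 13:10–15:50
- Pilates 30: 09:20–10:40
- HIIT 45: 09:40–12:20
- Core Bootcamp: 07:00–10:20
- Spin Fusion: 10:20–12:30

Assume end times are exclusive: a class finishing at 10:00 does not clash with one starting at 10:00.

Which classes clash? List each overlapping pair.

Sorted by start: Core Bootcamp, Core Intro, Pilates 30, HIIT 45, Spin Fusion, Kettlebell Intro, HIIT Flow.
Core Intro starts before Core Bootcamp ends → Core Bootcamp and Core Intro overlap.
Pilates 30 starts before Core Bootcamp ends → Core Bootcamp and Pilates 30 overlap.
HIIT 45 starts before Core Bootcamp ends → Core Bootcamp and HIIT 45 overlap.
Spin Fusion starts exactly when Core Bootcamp ends (back-to-back, no overlap), so Core Bootcamp has no further overlaps.
Pilates 30 starts after Core Intro ends, so Core Intro has no further overlaps.
HIIT 45 starts before Pilates 30 ends → Pilates 30 and HIIT 45 overlap.
Spin Fusion starts before Pilates 30 ends → Pilates 30 and Spin Fusion overlap.
Kettlebell Intro starts after Pilates 30 ends, so Pilates 30 has no further overlaps.
Spin Fusion starts before HIIT 45 ends → HIIT 45 and Spin Fusion overlap.
Kettlebell Intro starts after HIIT 45 ends, so HIIT 45 has no further overlaps.
Kettlebell Intro starts after Spin Fusion ends, so Spin Fusion has no further overlaps.
HIIT Flow starts after Kettlebell Intro ends.

Core Bootcamp & Core Intro, Core Bootcamp & HIIT 45, Core Bootcamp & Pilates 30, HIIT 45 & Pilates 30, HIIT 45 & Spin Fusion, Pilates 30 & Spin Fusion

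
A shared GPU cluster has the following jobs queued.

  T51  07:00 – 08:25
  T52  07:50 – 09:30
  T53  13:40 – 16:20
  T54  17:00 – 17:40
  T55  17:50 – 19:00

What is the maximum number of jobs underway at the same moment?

2

Walk through starts and ends in time order (an end at T is processed before a start at T):
07:00 start T51 → 1
07:50 start T52 → 2
08:25 end T51 → 1
09:30 end T52 → 0
13:40 start T53 → 1
16:20 end T53 → 0
17:00 start T54 → 1
17:40 end T54 → 0
17:50 start T55 → 1
19:00 end T55 → 0
Peak is 2, at 07:50 (T51, T52).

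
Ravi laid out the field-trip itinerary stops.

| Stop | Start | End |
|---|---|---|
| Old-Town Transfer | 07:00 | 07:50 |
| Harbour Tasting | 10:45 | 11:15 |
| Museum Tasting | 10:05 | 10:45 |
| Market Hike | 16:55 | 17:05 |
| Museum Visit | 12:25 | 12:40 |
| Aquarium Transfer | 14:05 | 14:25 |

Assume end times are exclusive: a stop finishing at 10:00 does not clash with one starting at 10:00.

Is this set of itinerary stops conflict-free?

Yes

Sorted by start: Old-Town Transfer, Museum Tasting, Harbour Tasting, Museum Visit, Aquarium Transfer, Market Hike.
Museum Tasting starts after Old-Town Transfer ends; Old-Town Transfer is clear from here.
Harbour Tasting starts exactly when Museum Tasting ends (back-to-back, no overlap); Museum Tasting is clear from here.
Museum Visit starts after Harbour Tasting ends; Harbour Tasting is clear from here.
Aquarium Transfer starts after Museum Visit ends; Museum Visit is clear from here.
Market Hike starts after Aquarium Transfer ends.
Every pair is clear; the schedule has no overlaps.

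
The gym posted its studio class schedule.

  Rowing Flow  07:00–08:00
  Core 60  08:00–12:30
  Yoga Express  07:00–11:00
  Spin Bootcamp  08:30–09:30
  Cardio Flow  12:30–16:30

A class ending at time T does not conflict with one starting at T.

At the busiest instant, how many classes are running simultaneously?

Sweep the timeline, counting +1 at each start and −1 at each end (ends before starts at a tie):
07:00 start Rowing Flow → 1
07:00 start Yoga Express → 2
08:00 end Rowing Flow → 1
08:00 start Core 60 → 2
08:30 start Spin Bootcamp → 3
09:30 end Spin Bootcamp → 2
11:00 end Yoga Express → 1
12:30 end Core 60 → 0
12:30 start Cardio Flow → 1
16:30 end Cardio Flow → 0
Peak is 3, at 08:30 (Core 60, Spin Bootcamp, Yoga Express).

3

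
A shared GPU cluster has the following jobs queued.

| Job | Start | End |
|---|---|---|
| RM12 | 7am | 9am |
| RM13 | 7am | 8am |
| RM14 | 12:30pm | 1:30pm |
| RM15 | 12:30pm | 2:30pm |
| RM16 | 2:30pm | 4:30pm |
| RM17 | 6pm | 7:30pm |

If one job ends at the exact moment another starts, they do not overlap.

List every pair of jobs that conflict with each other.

RM12 & RM13, RM14 & RM15

Sorted by start: RM12, RM13, RM14, RM15, RM16, RM17.
RM13 starts before RM12 ends → RM12 and RM13 overlap.
RM14 starts after RM12 ends; RM12 is clear from here.
RM14 starts after RM13 ends; RM13 is clear from here.
RM15 starts before RM14 ends → RM14 and RM15 overlap.
RM16 starts after RM14 ends; RM14 is clear from here.
RM16 starts exactly when RM15 ends (back-to-back, no overlap); RM15 is clear from here.
RM17 starts after RM16 ends.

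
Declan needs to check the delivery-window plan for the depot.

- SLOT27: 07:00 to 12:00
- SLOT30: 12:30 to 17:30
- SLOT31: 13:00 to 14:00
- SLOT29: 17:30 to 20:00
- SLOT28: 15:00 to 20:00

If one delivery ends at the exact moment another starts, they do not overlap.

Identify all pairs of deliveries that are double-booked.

SLOT28 & SLOT29, SLOT28 & SLOT30, SLOT30 & SLOT31

Sorted by start: SLOT27, SLOT30, SLOT31, SLOT28, SLOT29.
SLOT30 starts after SLOT27 ends, so nothing later overlaps SLOT27 either.
SLOT31 starts before SLOT30 ends → SLOT30 and SLOT31 overlap.
SLOT28 starts before SLOT30 ends → SLOT30 and SLOT28 overlap.
SLOT29 starts exactly when SLOT30 ends (back-to-back, no overlap).
SLOT28 starts after SLOT31 ends, so nothing later overlaps SLOT31 either.
SLOT29 starts before SLOT28 ends → SLOT28 and SLOT29 overlap.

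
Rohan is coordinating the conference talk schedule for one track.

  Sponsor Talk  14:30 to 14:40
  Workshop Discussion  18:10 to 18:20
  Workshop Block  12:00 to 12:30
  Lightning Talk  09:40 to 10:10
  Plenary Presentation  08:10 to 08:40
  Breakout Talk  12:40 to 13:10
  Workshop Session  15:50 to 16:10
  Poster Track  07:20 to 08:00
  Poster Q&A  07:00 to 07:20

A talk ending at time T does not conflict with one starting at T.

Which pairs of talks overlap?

Sorted by start: Poster Q&A, Poster Track, Plenary Presentation, Lightning Talk, Workshop Block, Breakout Talk, Sponsor Talk, Workshop Session, Workshop Discussion.
Poster Track starts exactly when Poster Q&A ends (back-to-back, no overlap), so nothing later overlaps Poster Q&A either.
Plenary Presentation starts after Poster Track ends, so nothing later overlaps Poster Track either.
Lightning Talk starts after Plenary Presentation ends, so nothing later overlaps Plenary Presentation either.
Workshop Block starts after Lightning Talk ends, so nothing later overlaps Lightning Talk either.
Breakout Talk starts after Workshop Block ends, so nothing later overlaps Workshop Block either.
Sponsor Talk starts after Breakout Talk ends, so nothing later overlaps Breakout Talk either.
Workshop Session starts after Sponsor Talk ends, so nothing later overlaps Sponsor Talk either.
Workshop Discussion starts after Workshop Session ends.

no overlapping pairs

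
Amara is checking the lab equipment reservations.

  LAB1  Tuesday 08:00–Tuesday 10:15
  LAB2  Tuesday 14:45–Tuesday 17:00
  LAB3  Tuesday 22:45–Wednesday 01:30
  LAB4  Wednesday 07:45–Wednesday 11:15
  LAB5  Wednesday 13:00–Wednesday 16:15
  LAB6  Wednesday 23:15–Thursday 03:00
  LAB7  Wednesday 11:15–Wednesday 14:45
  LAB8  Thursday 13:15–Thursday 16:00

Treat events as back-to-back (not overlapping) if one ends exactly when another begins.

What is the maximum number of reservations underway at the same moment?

2

Sort all start/end points and keep a running count:
Tuesday 08:00 start LAB1 → 1
Tuesday 10:15 end LAB1 → 0
Tuesday 14:45 start LAB2 → 1
Tuesday 17:00 end LAB2 → 0
Tuesday 22:45 start LAB3 → 1
Wednesday 01:30 end LAB3 → 0
Wednesday 07:45 start LAB4 → 1
Wednesday 11:15 end LAB4 → 0
Wednesday 11:15 start LAB7 → 1
Wednesday 13:00 start LAB5 → 2
Wednesday 14:45 end LAB7 → 1
Wednesday 16:15 end LAB5 → 0
Wednesday 23:15 start LAB6 → 1
Thursday 03:00 end LAB6 → 0
Thursday 13:15 start LAB8 → 1
Thursday 16:00 end LAB8 → 0
Peak is 2, at Wednesday 13:00 (LAB5, LAB7).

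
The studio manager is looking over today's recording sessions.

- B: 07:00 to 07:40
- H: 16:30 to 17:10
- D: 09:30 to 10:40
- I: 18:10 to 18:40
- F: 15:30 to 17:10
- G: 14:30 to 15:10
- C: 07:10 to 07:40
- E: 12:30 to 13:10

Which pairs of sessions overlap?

Sorted by start: B, C, D, E, G, F, H, I.
C starts before B ends → B and C overlap.
D starts after B ends, so B has no further overlaps.
D starts after C ends, so C has no further overlaps.
E starts after D ends, so D has no further overlaps.
G starts after E ends, so E has no further overlaps.
F starts after G ends, so G has no further overlaps.
H starts before F ends → F and H overlap.
I starts after F ends.
I starts after H ends.

B & C, F & H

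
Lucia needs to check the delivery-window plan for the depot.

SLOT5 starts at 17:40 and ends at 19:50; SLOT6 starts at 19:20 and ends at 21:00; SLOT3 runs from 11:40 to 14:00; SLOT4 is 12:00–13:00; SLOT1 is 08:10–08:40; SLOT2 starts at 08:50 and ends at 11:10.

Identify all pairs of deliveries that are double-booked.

Sorted by start: SLOT1, SLOT2, SLOT3, SLOT4, SLOT5, SLOT6.
SLOT2 starts after SLOT1 ends; SLOT1 is clear from here.
SLOT3 starts after SLOT2 ends; SLOT2 is clear from here.
SLOT4 starts before SLOT3 ends → SLOT3 and SLOT4 overlap.
SLOT5 starts after SLOT3 ends; SLOT3 is clear from here.
SLOT5 starts after SLOT4 ends; SLOT4 is clear from here.
SLOT6 starts before SLOT5 ends → SLOT5 and SLOT6 overlap.

SLOT3 & SLOT4, SLOT5 & SLOT6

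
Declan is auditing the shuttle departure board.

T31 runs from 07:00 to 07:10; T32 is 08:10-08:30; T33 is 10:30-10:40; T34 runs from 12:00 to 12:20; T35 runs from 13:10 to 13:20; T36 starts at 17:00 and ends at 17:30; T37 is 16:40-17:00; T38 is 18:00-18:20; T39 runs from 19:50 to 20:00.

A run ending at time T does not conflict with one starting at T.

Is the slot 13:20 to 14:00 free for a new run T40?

Yes — the slot is free

T31: ends 07:10 at or before T40 starts 13:20 → clear.
T32: ends 08:30 at or before T40 starts 13:20 → clear.
T33: ends 10:40 at or before T40 starts 13:20 → clear.
T34: ends 12:20 at or before T40 starts 13:20 → clear.
T35: ends 13:20 at or before T40 starts 13:20 → clear.
T37: starts 16:40 at or after T40 ends 14:00 → clear.
T36: starts 17:00 at or after T40 ends 14:00 → clear.
T38: starts 18:00 at or after T40 ends 14:00 → clear.
T39: starts 19:50 at or after T40 ends 14:00 → clear.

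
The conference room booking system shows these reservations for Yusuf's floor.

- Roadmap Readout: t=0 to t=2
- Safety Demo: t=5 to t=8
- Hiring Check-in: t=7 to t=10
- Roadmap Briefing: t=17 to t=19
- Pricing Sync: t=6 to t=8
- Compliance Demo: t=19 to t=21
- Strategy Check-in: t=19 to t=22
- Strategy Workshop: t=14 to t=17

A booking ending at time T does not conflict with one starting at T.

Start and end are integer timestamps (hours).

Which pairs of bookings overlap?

Sorted by start: Roadmap Readout, Safety Demo, Pricing Sync, Hiring Check-in, Strategy Workshop, Roadmap Briefing, Strategy Check-in, Compliance Demo.
Safety Demo starts after Roadmap Readout ends, so nothing later overlaps Roadmap Readout either.
Pricing Sync starts before Safety Demo ends → Safety Demo and Pricing Sync overlap.
Hiring Check-in starts before Safety Demo ends → Safety Demo and Hiring Check-in overlap.
Strategy Workshop starts after Safety Demo ends, so nothing later overlaps Safety Demo either.
Hiring Check-in starts before Pricing Sync ends → Pricing Sync and Hiring Check-in overlap.
Strategy Workshop starts after Pricing Sync ends, so nothing later overlaps Pricing Sync either.
Strategy Workshop starts after Hiring Check-in ends, so nothing later overlaps Hiring Check-in either.
Roadmap Briefing starts exactly when Strategy Workshop ends (back-to-back, no overlap), so nothing later overlaps Strategy Workshop either.
Strategy Check-in starts exactly when Roadmap Briefing ends (back-to-back, no overlap), so nothing later overlaps Roadmap Briefing either.
Compliance Demo starts before Strategy Check-in ends → Strategy Check-in and Compliance Demo overlap.

Compliance Demo & Strategy Check-in, Hiring Check-in & Pricing Sync, Hiring Check-in & Safety Demo, Pricing Sync & Safety Demo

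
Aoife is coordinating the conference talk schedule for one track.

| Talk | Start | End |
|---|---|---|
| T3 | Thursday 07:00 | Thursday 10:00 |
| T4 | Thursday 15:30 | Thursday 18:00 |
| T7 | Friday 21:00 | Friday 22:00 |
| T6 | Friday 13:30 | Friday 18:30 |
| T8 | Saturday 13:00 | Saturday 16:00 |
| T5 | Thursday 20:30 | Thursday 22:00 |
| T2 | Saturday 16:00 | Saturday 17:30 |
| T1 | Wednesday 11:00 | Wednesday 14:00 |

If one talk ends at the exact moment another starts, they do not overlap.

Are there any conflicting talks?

No

Two intervals overlap when each starts before the other ends.
Sorted by start: T1, T3, T4, T5, T6, T7, T8, T2.
T3 starts after T1 ends — done with T1.
T4 starts after T3 ends — done with T3.
T5 starts after T4 ends — done with T4.
T6 starts after T5 ends — done with T5.
T7 starts after T6 ends — done with T6.
T8 starts after T7 ends — done with T7.
T2 starts exactly when T8 ends (back-to-back, no overlap).
Every pair is clear; the schedule has no overlaps.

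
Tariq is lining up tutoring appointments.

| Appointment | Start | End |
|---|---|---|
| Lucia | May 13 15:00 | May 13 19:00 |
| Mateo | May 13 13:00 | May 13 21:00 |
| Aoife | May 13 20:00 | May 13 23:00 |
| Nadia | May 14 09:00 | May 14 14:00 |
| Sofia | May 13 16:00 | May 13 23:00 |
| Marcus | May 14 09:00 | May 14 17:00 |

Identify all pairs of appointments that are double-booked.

Sorted by start: Mateo, Lucia, Sofia, Aoife, Marcus, Nadia.
Lucia starts before Mateo ends → Mateo and Lucia overlap.
Sofia starts before Mateo ends → Mateo and Sofia overlap.
Aoife starts before Mateo ends → Mateo and Aoife overlap.
Marcus starts after Mateo ends — done with Mateo.
Sofia starts before Lucia ends → Lucia and Sofia overlap.
Aoife starts after Lucia ends — done with Lucia.
Aoife starts before Sofia ends → Sofia and Aoife overlap.
Marcus starts after Sofia ends — done with Sofia.
Marcus starts after Aoife ends — done with Aoife.
Nadia starts before Marcus ends → Marcus and Nadia overlap.

Aoife & Mateo, Aoife & Sofia, Lucia & Mateo, Lucia & Sofia, Marcus & Nadia, Mateo & Sofia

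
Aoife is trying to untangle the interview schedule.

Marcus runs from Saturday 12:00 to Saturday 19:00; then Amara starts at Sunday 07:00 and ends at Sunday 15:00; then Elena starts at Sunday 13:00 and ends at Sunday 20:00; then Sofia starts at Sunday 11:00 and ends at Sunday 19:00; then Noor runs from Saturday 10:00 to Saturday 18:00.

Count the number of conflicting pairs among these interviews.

4

Sorted by start: Noor, Marcus, Amara, Sofia, Elena.
Marcus starts before Noor ends → Noor and Marcus overlap.
Amara starts after Noor ends; Noor is clear from here.
Amara starts after Marcus ends; Marcus is clear from here.
Sofia starts before Amara ends → Amara and Sofia overlap.
Elena starts before Amara ends → Amara and Elena overlap.
Elena starts before Sofia ends → Sofia and Elena overlap.
Overlapping pairs: Amara & Elena, Amara & Sofia, Elena & Sofia, Marcus & Noor — 4 in total.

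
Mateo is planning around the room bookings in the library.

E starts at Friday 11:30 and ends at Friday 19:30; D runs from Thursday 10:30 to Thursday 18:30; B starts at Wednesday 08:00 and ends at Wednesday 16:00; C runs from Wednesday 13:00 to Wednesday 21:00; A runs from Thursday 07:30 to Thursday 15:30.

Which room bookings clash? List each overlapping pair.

Sorted by start: B, C, A, D, E.
C starts before B ends → B and C overlap.
A starts after B ends, so nothing later overlaps B either.
A starts after C ends, so nothing later overlaps C either.
D starts before A ends → A and D overlap.
E starts after A ends.
E starts after D ends.

A & D, B & C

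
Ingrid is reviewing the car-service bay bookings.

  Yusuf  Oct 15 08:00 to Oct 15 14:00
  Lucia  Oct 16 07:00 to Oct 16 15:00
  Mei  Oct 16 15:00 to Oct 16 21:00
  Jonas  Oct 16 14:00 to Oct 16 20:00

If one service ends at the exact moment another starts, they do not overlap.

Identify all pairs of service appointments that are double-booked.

Sorted by start: Yusuf, Lucia, Jonas, Mei.
Lucia starts after Yusuf ends, so Yusuf has no further overlaps.
Jonas starts before Lucia ends → Lucia and Jonas overlap.
Mei starts exactly when Lucia ends (back-to-back, no overlap).
Mei starts before Jonas ends → Jonas and Mei overlap.

Jonas & Lucia, Jonas & Mei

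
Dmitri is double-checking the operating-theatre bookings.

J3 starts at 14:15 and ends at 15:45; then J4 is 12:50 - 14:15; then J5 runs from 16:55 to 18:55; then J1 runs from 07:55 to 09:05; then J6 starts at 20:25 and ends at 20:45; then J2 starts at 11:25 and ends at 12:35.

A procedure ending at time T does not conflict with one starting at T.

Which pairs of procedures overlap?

Check each pair: they overlap iff neither finishes before the other starts.
Sorted by start: J1, J2, J4, J3, J5, J6.
J2 starts after J1 ends; J1 is clear from here.
J4 starts after J2 ends; J2 is clear from here.
J3 starts exactly when J4 ends (back-to-back, no overlap); J4 is clear from here.
J5 starts after J3 ends; J3 is clear from here.
J6 starts after J5 ends.

none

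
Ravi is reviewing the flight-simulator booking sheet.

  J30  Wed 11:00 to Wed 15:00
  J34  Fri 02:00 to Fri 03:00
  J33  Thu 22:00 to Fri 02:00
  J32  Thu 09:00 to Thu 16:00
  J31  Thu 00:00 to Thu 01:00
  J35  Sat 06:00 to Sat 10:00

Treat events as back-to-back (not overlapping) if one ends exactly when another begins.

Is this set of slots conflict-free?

Yes

Sorted by start: J30, J31, J32, J33, J34, J35.
J31 starts after J30 ends; J30 is clear from here.
J32 starts after J31 ends; J31 is clear from here.
J33 starts after J32 ends; J32 is clear from here.
J34 starts exactly when J33 ends (back-to-back, no overlap); J33 is clear from here.
J35 starts after J34 ends.
Every pair is clear; the schedule has no overlaps.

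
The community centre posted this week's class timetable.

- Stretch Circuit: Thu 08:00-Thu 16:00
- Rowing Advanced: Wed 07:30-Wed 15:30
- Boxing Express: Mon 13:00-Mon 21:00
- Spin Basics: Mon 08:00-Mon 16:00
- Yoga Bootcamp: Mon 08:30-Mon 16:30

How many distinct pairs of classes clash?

Two intervals overlap when each starts before the other ends.
Sorted by start: Spin Basics, Yoga Bootcamp, Boxing Express, Rowing Advanced, Stretch Circuit.
Yoga Bootcamp starts before Spin Basics ends → Spin Basics and Yoga Bootcamp overlap.
Boxing Express starts before Spin Basics ends → Spin Basics and Boxing Express overlap.
Rowing Advanced starts after Spin Basics ends, so Spin Basics has no further overlaps.
Boxing Express starts before Yoga Bootcamp ends → Yoga Bootcamp and Boxing Express overlap.
Rowing Advanced starts after Yoga Bootcamp ends, so Yoga Bootcamp has no further overlaps.
Rowing Advanced starts after Boxing Express ends, so Boxing Express has no further overlaps.
Stretch Circuit starts after Rowing Advanced ends.
Overlapping pairs: Boxing Express & Spin Basics, Boxing Express & Yoga Bootcamp, Spin Basics & Yoga Bootcamp — 3 in total.

3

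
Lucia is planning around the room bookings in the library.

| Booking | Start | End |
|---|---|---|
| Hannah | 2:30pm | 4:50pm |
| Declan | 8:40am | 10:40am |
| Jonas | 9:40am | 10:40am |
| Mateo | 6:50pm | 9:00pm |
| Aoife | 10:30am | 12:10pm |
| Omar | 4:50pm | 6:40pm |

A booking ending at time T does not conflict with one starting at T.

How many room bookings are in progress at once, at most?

Sweep the timeline, counting +1 at each start and −1 at each end (ends before starts at a tie):
8:40am start Declan → 1
9:40am start Jonas → 2
10:30am start Aoife → 3
10:40am end Declan → 2
10:40am end Jonas → 1
12:10pm end Aoife → 0
2:30pm start Hannah → 1
4:50pm end Hannah → 0
4:50pm start Omar → 1
6:40pm end Omar → 0
6:50pm start Mateo → 1
9:00pm end Mateo → 0
Peak is 3, at 10:30am (Aoife, Declan, Jonas).

3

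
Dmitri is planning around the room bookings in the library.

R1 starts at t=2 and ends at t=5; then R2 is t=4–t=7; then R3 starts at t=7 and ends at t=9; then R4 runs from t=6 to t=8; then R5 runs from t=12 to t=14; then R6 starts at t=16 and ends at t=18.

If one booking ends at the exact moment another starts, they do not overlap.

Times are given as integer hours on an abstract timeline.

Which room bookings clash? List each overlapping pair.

Sorted by start: R1, R2, R4, R3, R5, R6.
R2 starts before R1 ends → R1 and R2 overlap.
R4 starts after R1 ends; R1 is clear from here.
R4 starts before R2 ends → R2 and R4 overlap.
R3 starts exactly when R2 ends (back-to-back, no overlap); R2 is clear from here.
R3 starts before R4 ends → R4 and R3 overlap.
R5 starts after R4 ends; R4 is clear from here.
R5 starts after R3 ends; R3 is clear from here.
R6 starts after R5 ends.

R1 & R2, R2 & R4, R3 & R4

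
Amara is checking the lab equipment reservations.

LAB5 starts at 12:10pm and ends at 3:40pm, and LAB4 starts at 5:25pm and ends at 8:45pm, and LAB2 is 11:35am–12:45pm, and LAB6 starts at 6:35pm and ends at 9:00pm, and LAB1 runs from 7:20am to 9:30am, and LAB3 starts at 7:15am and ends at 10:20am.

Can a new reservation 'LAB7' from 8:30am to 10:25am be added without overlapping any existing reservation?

LAB3: starts 7:15am before LAB7 ends 10:25am, and ends 10:20am after LAB7 starts 8:30am → overlap.
LAB1: starts 7:20am before LAB7 ends 10:25am, and ends 9:30am after LAB7 starts 8:30am → overlap.
LAB2: starts 11:35am at or after LAB7 ends 10:25am → clear.
LAB5: starts 12:10pm at or after LAB7 ends 10:25am → clear.
LAB4: starts 5:25pm at or after LAB7 ends 10:25am → clear.
LAB6: starts 6:35pm at or after LAB7 ends 10:25am → clear.
LAB7 overlaps LAB1, LAB3.

No — it overlaps LAB1, LAB3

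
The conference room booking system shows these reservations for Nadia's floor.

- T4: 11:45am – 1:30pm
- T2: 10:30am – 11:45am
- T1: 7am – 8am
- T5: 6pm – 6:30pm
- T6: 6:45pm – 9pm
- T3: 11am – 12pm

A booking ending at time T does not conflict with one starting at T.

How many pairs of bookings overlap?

2

Sorted by start: T1, T2, T3, T4, T5, T6.
T2 starts after T1 ends, so T1 has no further overlaps.
T3 starts before T2 ends → T2 and T3 overlap.
T4 starts exactly when T2 ends (back-to-back, no overlap), so T2 has no further overlaps.
T4 starts before T3 ends → T3 and T4 overlap.
T5 starts after T3 ends, so T3 has no further overlaps.
T5 starts after T4 ends, so T4 has no further overlaps.
T6 starts after T5 ends.
Overlapping pairs: T2 & T3, T3 & T4 — 2 in total.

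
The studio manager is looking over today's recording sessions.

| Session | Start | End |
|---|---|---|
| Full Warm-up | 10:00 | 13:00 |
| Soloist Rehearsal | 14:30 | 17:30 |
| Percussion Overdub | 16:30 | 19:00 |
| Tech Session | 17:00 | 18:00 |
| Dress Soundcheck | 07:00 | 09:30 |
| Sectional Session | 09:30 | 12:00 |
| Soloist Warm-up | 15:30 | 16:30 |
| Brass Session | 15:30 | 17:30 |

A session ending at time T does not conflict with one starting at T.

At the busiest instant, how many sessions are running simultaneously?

Sort all start/end points and keep a running count:
07:00 start Dress Soundcheck → 1
09:30 end Dress Soundcheck → 0
09:30 start Sectional Session → 1
10:00 start Full Warm-up → 2
12:00 end Sectional Session → 1
13:00 end Full Warm-up → 0
14:30 start Soloist Rehearsal → 1
15:30 start Brass Session → 2
15:30 start Soloist Warm-up → 3
16:30 end Soloist Warm-up → 2
16:30 start Percussion Overdub → 3
17:00 start Tech Session → 4
17:30 end Brass Session → 3
17:30 end Soloist Rehearsal → 2
18:00 end Tech Session → 1
19:00 end Percussion Overdub → 0
Peak is 4, at 17:00 (Brass Session, Percussion Overdub, Soloist Rehearsal, Tech Session).

4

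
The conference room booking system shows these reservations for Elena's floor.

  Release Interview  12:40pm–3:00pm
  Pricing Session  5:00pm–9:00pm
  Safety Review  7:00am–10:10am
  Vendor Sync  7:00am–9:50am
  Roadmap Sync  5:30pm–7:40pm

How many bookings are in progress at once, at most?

2

Walk through starts and ends in time order (an end at T is processed before a start at T):
7:00am start Safety Review → 1
7:00am start Vendor Sync → 2
9:50am end Vendor Sync → 1
10:10am end Safety Review → 0
12:40pm start Release Interview → 1
3:00pm end Release Interview → 0
5:00pm start Pricing Session → 1
5:30pm start Roadmap Sync → 2
7:40pm end Roadmap Sync → 1
9:00pm end Pricing Session → 0
Peak is 2, at 7:00am (Safety Review, Vendor Sync).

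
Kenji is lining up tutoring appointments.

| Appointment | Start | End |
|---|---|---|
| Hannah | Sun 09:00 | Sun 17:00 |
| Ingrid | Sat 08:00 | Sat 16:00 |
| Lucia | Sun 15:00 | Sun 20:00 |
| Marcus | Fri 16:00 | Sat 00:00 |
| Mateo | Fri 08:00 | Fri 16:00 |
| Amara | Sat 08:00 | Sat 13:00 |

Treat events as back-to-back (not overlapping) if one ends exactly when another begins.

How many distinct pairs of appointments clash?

Sorted by start: Mateo, Marcus, Amara, Ingrid, Hannah, Lucia.
Marcus starts exactly when Mateo ends (back-to-back, no overlap) — done with Mateo.
Amara starts after Marcus ends — done with Marcus.
Ingrid starts before Amara ends → Amara and Ingrid overlap.
Hannah starts after Amara ends — done with Amara.
Hannah starts after Ingrid ends — done with Ingrid.
Lucia starts before Hannah ends → Hannah and Lucia overlap.
Overlapping pairs: Amara & Ingrid, Hannah & Lucia — 2 in total.

2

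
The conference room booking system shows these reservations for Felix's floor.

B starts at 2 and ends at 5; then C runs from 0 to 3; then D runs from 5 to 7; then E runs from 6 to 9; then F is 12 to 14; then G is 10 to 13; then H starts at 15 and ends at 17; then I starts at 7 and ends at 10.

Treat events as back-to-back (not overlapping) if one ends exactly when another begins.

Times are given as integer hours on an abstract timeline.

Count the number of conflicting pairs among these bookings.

Sorted by start: C, B, D, E, I, G, F, H.
B starts before C ends → C and B overlap.
D starts after C ends, so nothing later overlaps C either.
D starts exactly when B ends (back-to-back, no overlap), so nothing later overlaps B either.
E starts before D ends → D and E overlap.
I starts exactly when D ends (back-to-back, no overlap), so nothing later overlaps D either.
I starts before E ends → E and I overlap.
G starts after E ends, so nothing later overlaps E either.
G starts exactly when I ends (back-to-back, no overlap), so nothing later overlaps I either.
F starts before G ends → G and F overlap.
H starts after G ends.
H starts after F ends.
Overlapping pairs: B & C, D & E, E & I, F & G — 4 in total.

4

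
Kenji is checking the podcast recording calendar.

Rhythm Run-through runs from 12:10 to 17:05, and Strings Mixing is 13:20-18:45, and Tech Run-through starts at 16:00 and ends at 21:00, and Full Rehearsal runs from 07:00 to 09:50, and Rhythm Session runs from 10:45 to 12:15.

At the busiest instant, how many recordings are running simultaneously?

Walk through starts and ends in time order (an end at T is processed before a start at T):
07:00 start Full Rehearsal → 1
09:50 end Full Rehearsal → 0
10:45 start Rhythm Session → 1
12:10 start Rhythm Run-through → 2
12:15 end Rhythm Session → 1
13:20 start Strings Mixing → 2
16:00 start Tech Run-through → 3
17:05 end Rhythm Run-through → 2
18:45 end Strings Mixing → 1
21:00 end Tech Run-through → 0
Peak is 3, at 16:00 (Rhythm Run-through, Strings Mixing, Tech Run-through).

3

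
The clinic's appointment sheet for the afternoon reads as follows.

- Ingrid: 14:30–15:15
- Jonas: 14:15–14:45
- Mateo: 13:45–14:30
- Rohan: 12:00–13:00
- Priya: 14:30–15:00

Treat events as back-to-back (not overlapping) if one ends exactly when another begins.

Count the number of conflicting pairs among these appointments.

Two intervals overlap when each starts before the other ends.
Sorted by start: Rohan, Mateo, Jonas, Priya, Ingrid.
Mateo starts after Rohan ends — done with Rohan.
Jonas starts before Mateo ends → Mateo and Jonas overlap.
Priya starts exactly when Mateo ends (back-to-back, no overlap) — done with Mateo.
Priya starts before Jonas ends → Jonas and Priya overlap.
Ingrid starts before Jonas ends → Jonas and Ingrid overlap.
Ingrid starts before Priya ends → Priya and Ingrid overlap.
Overlapping pairs: Ingrid & Jonas, Ingrid & Priya, Jonas & Mateo, Jonas & Priya — 4 in total.

4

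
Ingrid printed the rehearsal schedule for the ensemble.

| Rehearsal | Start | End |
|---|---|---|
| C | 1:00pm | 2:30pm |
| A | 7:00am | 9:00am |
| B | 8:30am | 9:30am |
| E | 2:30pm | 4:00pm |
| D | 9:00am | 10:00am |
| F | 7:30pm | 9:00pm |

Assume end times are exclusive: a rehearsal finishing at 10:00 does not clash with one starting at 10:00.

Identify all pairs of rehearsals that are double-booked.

A & B, B & D

Sorted by start: A, B, D, C, E, F.
B starts before A ends → A and B overlap.
D starts exactly when A ends (back-to-back, no overlap), so nothing later overlaps A either.
D starts before B ends → B and D overlap.
C starts after B ends, so nothing later overlaps B either.
C starts after D ends, so nothing later overlaps D either.
E starts exactly when C ends (back-to-back, no overlap), so nothing later overlaps C either.
F starts after E ends.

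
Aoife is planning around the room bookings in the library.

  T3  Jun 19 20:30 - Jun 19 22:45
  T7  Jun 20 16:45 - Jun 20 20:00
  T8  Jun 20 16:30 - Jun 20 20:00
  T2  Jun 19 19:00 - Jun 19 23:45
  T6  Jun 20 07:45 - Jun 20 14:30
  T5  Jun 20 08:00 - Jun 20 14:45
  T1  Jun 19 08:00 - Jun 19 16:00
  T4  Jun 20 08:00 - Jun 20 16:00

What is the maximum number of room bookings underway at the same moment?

Sort all start/end points and keep a running count:
Jun 19 08:00 start T1 → 1
Jun 19 16:00 end T1 → 0
Jun 19 19:00 start T2 → 1
Jun 19 20:30 start T3 → 2
Jun 19 22:45 end T3 → 1
Jun 19 23:45 end T2 → 0
Jun 20 07:45 start T6 → 1
Jun 20 08:00 start T4 → 2
Jun 20 08:00 start T5 → 3
Jun 20 14:30 end T6 → 2
Jun 20 14:45 end T5 → 1
Jun 20 16:00 end T4 → 0
Jun 20 16:30 start T8 → 1
Jun 20 16:45 start T7 → 2
Jun 20 20:00 end T7 → 1
Jun 20 20:00 end T8 → 0
Peak is 3, at Jun 20 08:00 (T4, T5, T6).

3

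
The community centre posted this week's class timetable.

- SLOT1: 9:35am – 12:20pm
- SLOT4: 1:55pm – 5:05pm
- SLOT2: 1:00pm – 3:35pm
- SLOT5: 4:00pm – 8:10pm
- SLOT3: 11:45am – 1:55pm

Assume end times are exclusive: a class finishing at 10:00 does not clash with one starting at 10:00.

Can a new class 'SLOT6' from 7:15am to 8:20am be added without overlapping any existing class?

SLOT1: starts 9:35am at or after SLOT6 ends 8:20am → clear.
SLOT3: starts 11:45am at or after SLOT6 ends 8:20am → clear.
SLOT2: starts 1:00pm at or after SLOT6 ends 8:20am → clear.
SLOT4: starts 1:55pm at or after SLOT6 ends 8:20am → clear.
SLOT5: starts 4:00pm at or after SLOT6 ends 8:20am → clear.

Yes — the slot is free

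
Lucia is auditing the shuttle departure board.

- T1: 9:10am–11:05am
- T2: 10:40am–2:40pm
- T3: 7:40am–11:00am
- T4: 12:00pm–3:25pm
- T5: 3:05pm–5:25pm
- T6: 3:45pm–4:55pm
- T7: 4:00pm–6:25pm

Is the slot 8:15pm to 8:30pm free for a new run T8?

T3: ends 11:00am at or before T8 starts 8:15pm → clear.
T1: ends 11:05am at or before T8 starts 8:15pm → clear.
T2: ends 2:40pm at or before T8 starts 8:15pm → clear.
T4: ends 3:25pm at or before T8 starts 8:15pm → clear.
T5: ends 5:25pm at or before T8 starts 8:15pm → clear.
T6: ends 4:55pm at or before T8 starts 8:15pm → clear.
T7: ends 6:25pm at or before T8 starts 8:15pm → clear.

Yes — the slot is free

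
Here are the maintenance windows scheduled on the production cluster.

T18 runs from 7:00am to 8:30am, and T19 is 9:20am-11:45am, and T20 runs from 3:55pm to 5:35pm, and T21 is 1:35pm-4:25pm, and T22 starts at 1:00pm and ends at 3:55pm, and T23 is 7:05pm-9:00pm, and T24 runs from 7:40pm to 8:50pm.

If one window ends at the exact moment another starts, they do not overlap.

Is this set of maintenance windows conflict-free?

No

Sorted by start: T18, T19, T22, T21, T20, T23, T24.
T19 starts after T18 ends — done with T18.
T22 starts after T19 ends — done with T19.
T21 starts before T22 ends → T22 and T21 overlap.
That's a conflict, so the schedule is not conflict-free.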